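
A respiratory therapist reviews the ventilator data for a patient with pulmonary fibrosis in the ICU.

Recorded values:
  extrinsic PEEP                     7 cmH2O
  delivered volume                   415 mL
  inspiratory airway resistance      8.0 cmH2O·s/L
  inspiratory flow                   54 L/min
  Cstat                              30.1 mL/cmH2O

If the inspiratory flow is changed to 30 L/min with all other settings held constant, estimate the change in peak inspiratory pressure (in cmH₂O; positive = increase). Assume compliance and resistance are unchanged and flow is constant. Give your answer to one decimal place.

-3.2

Flow: 54 L/min ÷ 60 = 0.9 L/s.
New flow: 30 L/min ÷ 60 = 0.5 L/s.
PIP = Vt/C + R·V̇ + PEEP (constant-flow equation of motion).
Only the resistive term changes: ΔPIP = R × ΔV̇ = 8.0 × (0.5 − 0.9) = 8.0 × -0.4 = -3.2 cmH2O.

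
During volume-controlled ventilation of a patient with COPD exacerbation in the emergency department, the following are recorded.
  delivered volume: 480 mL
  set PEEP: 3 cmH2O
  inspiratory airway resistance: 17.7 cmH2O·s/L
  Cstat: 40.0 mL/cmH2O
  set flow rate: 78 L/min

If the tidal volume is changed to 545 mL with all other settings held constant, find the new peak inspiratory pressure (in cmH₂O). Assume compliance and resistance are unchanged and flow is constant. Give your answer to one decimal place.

39.6

Flow: 78 L/min ÷ 60 = 1.3 L/s.
PIP = Vt/C + R·V̇ + PEEP (constant-flow equation of motion).
Only the elastic term changes: ΔPIP = ΔVt / C = (545 − 480) / 40.0 = 1.625 cmH2O.
Original PIP = 480/40.0 + 17.7×1.3 + 3 = 38.01 cmH2O; new PIP = 38.01 + (1.625) = 39.635 cmH2O.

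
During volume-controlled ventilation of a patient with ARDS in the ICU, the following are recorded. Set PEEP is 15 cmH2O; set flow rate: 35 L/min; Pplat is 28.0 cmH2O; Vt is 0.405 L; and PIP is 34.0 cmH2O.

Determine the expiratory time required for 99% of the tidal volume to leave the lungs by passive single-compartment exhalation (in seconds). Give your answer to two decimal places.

Flow: 35 L/min ÷ 60 = 0.5833 L/s.
R = (PIP − Pplat)/V̇ = (34.0 − 28.0) / 0.5833 = 6.0/0.5833 = 10.286 cmH2O·s/L.
C = Vt/(Pplat − PEEP) = 405.0 / (28.0 − 15) = 405.0/13.0 = 31.154 mL/cmH2O.
τ = R × C = 10.286 × 0.03115 L/cmH2O = 0.3204 s.
t = −τ·ln(1 − 0.99) = −0.3204·ln(0.01) = 1.475 s.

1.48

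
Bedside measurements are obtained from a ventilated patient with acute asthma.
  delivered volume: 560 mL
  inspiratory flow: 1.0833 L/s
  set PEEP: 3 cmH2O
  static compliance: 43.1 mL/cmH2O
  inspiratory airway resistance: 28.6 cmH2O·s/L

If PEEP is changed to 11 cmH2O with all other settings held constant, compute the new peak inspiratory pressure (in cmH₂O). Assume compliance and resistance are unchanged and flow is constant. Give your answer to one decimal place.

PIP = Vt/C + R·V̇ + PEEP (constant-flow equation of motion).
Only the baseline term changes: ΔPIP = ΔPEEP = 11 − 3 = 8.0 cmH2O.
Original PIP = 560/43.1 + 28.6×1.0833 + 3 = 46.975 cmH2O; new PIP = 46.975 + (8.0) = 54.975 cmH2O.

55.0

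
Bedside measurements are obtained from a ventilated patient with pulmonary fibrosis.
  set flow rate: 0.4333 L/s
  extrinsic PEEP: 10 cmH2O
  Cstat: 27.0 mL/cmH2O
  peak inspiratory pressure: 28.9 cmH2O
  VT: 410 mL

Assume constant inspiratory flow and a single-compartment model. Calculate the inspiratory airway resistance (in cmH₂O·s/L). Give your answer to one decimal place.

8.6

Equation of motion (constant flow): PIP = Vt/C + R·V̇ + PEEP.
R·V̇ = PIP − Vt/C − PEEP = 28.9 − 410/27.0 − 10 = 28.9 − 15.185 − 10 = 3.715 cmH2O.
R = 3.715 / 0.4333 = 8.574 cmH2O·s/L.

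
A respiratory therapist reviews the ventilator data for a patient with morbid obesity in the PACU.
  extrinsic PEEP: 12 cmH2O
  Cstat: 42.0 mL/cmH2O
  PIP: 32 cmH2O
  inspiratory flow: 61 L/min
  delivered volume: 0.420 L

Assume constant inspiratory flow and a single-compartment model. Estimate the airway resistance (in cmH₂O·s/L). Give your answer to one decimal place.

9.8

Flow: 61 L/min ÷ 60 = 1.0167 L/s.
Equation of motion (constant flow): PIP = Vt/C + R·V̇ + PEEP.
R·V̇ = PIP − Vt/C − PEEP = 32 − 420/42.0 − 12 = 32 − 10.0 − 12 = 10.0 cmH2O.
R = 10.0 / 1.0167 = 9.836 cmH2O·s/L.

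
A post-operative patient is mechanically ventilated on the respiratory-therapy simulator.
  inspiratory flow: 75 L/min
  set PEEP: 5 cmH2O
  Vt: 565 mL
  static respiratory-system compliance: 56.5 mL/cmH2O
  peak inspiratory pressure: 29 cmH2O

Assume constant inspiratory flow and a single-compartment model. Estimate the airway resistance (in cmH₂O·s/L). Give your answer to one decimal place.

11.2

Flow: 75 L/min ÷ 60 = 1.25 L/s.
Equation of motion (constant flow): PIP = Vt/C + R·V̇ + PEEP.
R·V̇ = PIP − Vt/C − PEEP = 29 − 565/56.5 − 5 = 29 − 10.0 − 5 = 14.0 cmH2O.
R = 14.0 / 1.25 = 11.2 cmH2O·s/L.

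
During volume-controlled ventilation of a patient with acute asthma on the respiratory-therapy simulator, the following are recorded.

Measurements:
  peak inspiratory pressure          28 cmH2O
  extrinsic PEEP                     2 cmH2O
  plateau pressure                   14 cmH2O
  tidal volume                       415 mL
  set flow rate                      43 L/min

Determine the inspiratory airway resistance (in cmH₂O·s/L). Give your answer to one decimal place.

19.5

Flow: 43 L/min ÷ 60 = 0.7167 L/s.
Raw = (PIP − Pplat) / flow = (28 − 14) / 0.7167 = 14.0 / 0.7167 = 19.534 cmH2O·s/L.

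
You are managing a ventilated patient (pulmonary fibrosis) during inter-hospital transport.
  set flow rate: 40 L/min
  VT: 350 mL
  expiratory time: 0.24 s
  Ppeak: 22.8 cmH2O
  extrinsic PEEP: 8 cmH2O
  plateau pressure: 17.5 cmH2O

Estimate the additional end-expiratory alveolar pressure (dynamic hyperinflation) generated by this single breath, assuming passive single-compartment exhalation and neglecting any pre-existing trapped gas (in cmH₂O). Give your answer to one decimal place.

4.2

Flow: 40 L/min ÷ 60 = 0.6667 L/s.
R = (PIP − Pplat)/V̇ = (22.8 − 17.5) / 0.6667 = 5.3/0.6667 = 7.95 cmH2O·s/L.
C = Vt/(Pplat − PEEP) = 350.0 / (17.5 − 8) = 350.0/9.5 = 36.842 mL/cmH2O.
τ = R × C = 7.95 × 0.03684 L/cmH2O = 0.2929 s.
Fraction remaining = e^(−Te/τ) = e^(−0.24/0.2929) = 0.4407; trapped volume = 350.0 × 0.4407 = 154.25 mL.
Additional alveolar pressure from trapping ≈ V_trapped / C = 154.25 / 36.842 = 4.187 cmH2O.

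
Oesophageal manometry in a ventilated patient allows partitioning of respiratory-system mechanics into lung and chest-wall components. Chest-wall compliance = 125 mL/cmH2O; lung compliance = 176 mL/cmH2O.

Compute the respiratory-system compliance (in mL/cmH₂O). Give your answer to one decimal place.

73.1

Lung and chest wall are elastances in series: 1/Crs = 1/CL + 1/Ccw.
1/Crs = 1/176 + 1/125 = 0.01368.
Crs = 73.099 mL/cmH2O.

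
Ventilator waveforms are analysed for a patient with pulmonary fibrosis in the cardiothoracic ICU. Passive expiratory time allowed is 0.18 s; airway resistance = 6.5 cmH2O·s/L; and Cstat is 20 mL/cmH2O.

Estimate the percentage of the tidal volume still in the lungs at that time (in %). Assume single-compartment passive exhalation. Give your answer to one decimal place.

τ = R × C = 6.5 × 20 mL/cmH2O = 6.5 × 0.020 L/cmH2O = 0.13 s.
Passive exhalation: V(t)/V₀ = e^(−t/τ) = e^(−0.18/0.13) = 0.2504.
Fraction remaining = 0.2504 → 25.04%.

25.0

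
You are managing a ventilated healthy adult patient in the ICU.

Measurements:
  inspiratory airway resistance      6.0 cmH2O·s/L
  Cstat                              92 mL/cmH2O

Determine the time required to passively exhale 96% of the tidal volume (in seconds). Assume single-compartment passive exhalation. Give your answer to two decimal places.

1.78

τ = R × C = 6.0 × 92 mL/cmH2O = 6.0 × 0.092 L/cmH2O = 0.552 s.
Exhaled fraction f = 1 − e^(−t/τ) → t = −τ·ln(1 − f) = −0.552·ln(0.04) = 1.777 s.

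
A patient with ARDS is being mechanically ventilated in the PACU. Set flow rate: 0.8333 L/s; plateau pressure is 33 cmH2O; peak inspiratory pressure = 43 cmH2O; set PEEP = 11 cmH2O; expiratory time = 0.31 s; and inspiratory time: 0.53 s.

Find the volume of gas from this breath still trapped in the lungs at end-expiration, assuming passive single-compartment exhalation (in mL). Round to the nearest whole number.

Vt = flow × Ti = 0.8333 L/s × 0.53 s × 1000 mL/L = 441.65 mL.
R = (PIP − Pplat)/V̇ = (43 − 33) / 0.8333 = 10.0/0.8333 = 12.0 cmH2O·s/L.
C = Vt/(Pplat − PEEP) = 441.65 / (33 − 11) = 441.65/22.0 = 20.075 mL/cmH2O.
τ = R × C = 12.0 × 0.02008 L/cmH2O = 0.241 s.
Fraction remaining = e^(−Te/τ) = e^(−0.31/0.241) = 0.2763.
Trapped volume = 441.65 × 0.2763 = 122.03 mL.

122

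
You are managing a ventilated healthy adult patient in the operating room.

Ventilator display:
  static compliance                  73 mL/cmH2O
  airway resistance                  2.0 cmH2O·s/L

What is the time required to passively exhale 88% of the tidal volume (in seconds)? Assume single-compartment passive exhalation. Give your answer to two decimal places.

τ = R × C = 2.0 × 73 mL/cmH2O = 2.0 × 0.073 L/cmH2O = 0.146 s.
Exhaled fraction f = 1 − e^(−t/τ) → t = −τ·ln(1 − f) = −0.146·ln(0.12) = 0.3096 s.

0.31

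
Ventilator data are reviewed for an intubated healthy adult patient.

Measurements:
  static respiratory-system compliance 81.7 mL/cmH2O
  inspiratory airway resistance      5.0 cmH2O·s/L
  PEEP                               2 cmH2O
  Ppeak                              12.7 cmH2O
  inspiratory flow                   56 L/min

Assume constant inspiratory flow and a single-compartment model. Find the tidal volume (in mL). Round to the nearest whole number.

493

Flow: 56 L/min ÷ 60 = 0.9333 L/s.
Equation of motion (constant flow): PIP = Vt/C + R·V̇ + PEEP.
Vt/C = PIP − R·V̇ − PEEP = 12.7 − 4.667 − 2 = 6.033 cmH2O.
Vt = C × 6.033 = 81.7 × 6.033 = 492.9 mL.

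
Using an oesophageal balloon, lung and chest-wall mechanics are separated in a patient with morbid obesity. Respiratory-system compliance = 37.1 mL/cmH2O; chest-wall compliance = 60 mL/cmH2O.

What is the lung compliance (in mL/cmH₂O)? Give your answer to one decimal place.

97.2

1/CL = 1/Crs − 1/Ccw.
1/CL = 1/37.1 − 1/60 = 0.01029.
CL = 97.182 mL/cmH2O.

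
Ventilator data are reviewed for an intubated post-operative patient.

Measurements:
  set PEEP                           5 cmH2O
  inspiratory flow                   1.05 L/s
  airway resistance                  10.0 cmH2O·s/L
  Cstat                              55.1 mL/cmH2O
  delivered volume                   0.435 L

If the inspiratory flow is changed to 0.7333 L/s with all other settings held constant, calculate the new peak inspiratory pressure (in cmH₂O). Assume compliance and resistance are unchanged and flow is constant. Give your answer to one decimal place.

20.2

PIP = Vt/C + R·V̇ + PEEP (constant-flow equation of motion).
Only the resistive term changes: ΔPIP = R × ΔV̇ = 10.0 × (0.7333 − 1.05) = 10.0 × -0.3167 = -3.167 cmH2O.
Original PIP = 435/55.1 + 10.0×1.05 + 5 = 23.395 cmH2O; new PIP = 23.395 + (-3.167) = 20.228 cmH2O.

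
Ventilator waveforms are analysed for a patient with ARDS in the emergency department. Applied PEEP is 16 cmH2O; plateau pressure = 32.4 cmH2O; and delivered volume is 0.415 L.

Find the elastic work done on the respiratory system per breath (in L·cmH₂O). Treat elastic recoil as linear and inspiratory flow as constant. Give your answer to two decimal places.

Elastic work ≈ ½ × (Pplat − PEEP) × Vt = 0.5 × (32.4 − 16) × 0.415 L = 0.5 × 16.4 × 0.415 = 3.403 L·cmH2O.

3.40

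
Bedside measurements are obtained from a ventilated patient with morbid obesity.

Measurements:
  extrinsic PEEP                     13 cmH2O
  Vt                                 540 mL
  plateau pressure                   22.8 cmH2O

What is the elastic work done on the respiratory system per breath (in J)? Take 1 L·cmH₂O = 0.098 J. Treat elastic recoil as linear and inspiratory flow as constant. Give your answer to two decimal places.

Elastic work ≈ ½ × (Pplat − PEEP) × Vt = 0.5 × (22.8 − 13) × 0.540 L = 0.5 × 9.8 × 0.540 = 2.646 L·cmH2O.
× 0.098 J/(L·cmH2O) → 0.2593 J.

0.26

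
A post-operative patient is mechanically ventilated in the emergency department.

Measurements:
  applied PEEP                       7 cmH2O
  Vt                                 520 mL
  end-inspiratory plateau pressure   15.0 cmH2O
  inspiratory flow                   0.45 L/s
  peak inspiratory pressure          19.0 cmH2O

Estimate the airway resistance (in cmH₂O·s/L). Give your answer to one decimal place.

8.9

Raw = (PIP − Pplat) / flow = (19.0 − 15.0) / 0.45 = 4.0 / 0.45 = 8.889 cmH2O·s/L.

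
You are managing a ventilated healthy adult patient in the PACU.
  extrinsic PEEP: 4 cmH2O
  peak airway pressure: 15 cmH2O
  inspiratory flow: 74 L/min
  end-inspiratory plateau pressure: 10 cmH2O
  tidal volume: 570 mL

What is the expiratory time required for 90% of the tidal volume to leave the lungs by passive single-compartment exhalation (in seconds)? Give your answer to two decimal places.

0.89

Flow: 74 L/min ÷ 60 = 1.2333 L/s.
R = (PIP − Pplat)/V̇ = (15 − 10) / 1.2333 = 5.0/1.2333 = 4.054 cmH2O·s/L.
C = Vt/(Pplat − PEEP) = 570.0 / (10 − 4) = 570.0/6.0 = 95.0 mL/cmH2O.
τ = R × C = 4.054 × 0.095 L/cmH2O = 0.3851 s.
t = −τ·ln(1 − 0.90) = −0.3851·ln(0.1) = 0.8867 s.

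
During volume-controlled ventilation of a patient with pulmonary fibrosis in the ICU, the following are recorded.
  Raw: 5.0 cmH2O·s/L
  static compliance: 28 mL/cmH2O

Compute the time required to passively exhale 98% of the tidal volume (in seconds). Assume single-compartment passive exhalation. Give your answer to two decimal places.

τ = R × C = 5.0 × 28 mL/cmH2O = 5.0 × 0.028 L/cmH2O = 0.14 s.
Exhaled fraction f = 1 − e^(−t/τ) → t = −τ·ln(1 − f) = −0.14·ln(0.02) = 0.5477 s.

0.55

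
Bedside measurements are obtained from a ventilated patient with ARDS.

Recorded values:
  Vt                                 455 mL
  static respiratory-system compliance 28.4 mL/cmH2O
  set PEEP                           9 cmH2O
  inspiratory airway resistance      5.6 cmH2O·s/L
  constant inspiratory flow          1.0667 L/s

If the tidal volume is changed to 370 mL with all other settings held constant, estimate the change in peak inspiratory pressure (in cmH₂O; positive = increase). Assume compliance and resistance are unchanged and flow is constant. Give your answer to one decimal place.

PIP = Vt/C + R·V̇ + PEEP (constant-flow equation of motion).
Only the elastic term changes: ΔPIP = ΔVt / C = (370 − 455) / 28.4 = -2.993 cmH2O.

-3.0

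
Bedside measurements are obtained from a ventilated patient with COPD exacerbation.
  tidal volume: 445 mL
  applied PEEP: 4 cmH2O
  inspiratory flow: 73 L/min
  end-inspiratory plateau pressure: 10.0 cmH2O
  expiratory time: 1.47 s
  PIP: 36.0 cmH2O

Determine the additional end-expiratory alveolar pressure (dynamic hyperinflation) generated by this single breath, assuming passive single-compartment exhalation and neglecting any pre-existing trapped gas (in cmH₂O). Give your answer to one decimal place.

Flow: 73 L/min ÷ 60 = 1.2167 L/s.
R = (PIP − Pplat)/V̇ = (36.0 − 10.0) / 1.2167 = 26.0/1.2167 = 21.369 cmH2O·s/L.
C = Vt/(Pplat − PEEP) = 445.0 / (10.0 − 4) = 445.0/6.0 = 74.167 mL/cmH2O.
τ = R × C = 21.369 × 0.07417 L/cmH2O = 1.585 s.
Fraction remaining = e^(−Te/τ) = e^(−1.47/1.585) = 0.3956; trapped volume = 445.0 × 0.3956 = 176.04 mL.
Additional alveolar pressure from trapping ≈ V_trapped / C = 176.04 / 74.167 = 2.374 cmH2O.

2.4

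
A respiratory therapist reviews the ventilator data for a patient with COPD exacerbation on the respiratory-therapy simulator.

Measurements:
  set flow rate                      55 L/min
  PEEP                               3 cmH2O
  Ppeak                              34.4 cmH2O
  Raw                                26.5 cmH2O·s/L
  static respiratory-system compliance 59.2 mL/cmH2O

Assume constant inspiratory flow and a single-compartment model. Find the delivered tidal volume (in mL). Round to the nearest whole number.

Flow: 55 L/min ÷ 60 = 0.9167 L/s.
Equation of motion (constant flow): PIP = Vt/C + R·V̇ + PEEP.
Vt/C = PIP − R·V̇ − PEEP = 34.4 − 24.293 − 3 = 7.107 cmH2O.
Vt = C × 7.107 = 59.2 × 7.107 = 420.73 mL.

421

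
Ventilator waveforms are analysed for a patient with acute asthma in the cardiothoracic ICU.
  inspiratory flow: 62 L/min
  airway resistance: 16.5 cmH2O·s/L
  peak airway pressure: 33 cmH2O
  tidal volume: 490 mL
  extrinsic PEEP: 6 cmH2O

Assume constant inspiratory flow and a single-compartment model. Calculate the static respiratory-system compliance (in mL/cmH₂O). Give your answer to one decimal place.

49.2

Flow: 62 L/min ÷ 60 = 1.0333 L/s.
Equation of motion (constant flow): PIP = Vt/C + R·V̇ + PEEP.
Vt/C = PIP − R·V̇ − PEEP = 33 − 16.5×1.0333 − 6 = 33 − 17.049 − 6 = 9.951 cmH2O.
C = Vt / 9.951 = 490 / 9.951 = 49.241 mL/cmH2O.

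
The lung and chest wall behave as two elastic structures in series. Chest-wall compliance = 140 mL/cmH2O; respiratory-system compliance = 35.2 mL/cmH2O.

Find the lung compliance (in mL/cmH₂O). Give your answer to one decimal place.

47.0

1/CL = 1/Crs − 1/Ccw.
1/CL = 1/35.2 − 1/140 = 0.02127.
CL = 47.015 mL/cmH2O.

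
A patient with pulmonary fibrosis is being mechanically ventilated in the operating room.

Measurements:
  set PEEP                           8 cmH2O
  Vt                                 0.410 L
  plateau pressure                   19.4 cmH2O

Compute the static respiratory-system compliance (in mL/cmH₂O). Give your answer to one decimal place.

36.0

Cstat = Vt / (Pplat − PEEP) = 410 / (19.4 − 8) = 410 / 11.4 = 35.965 mL/cmH2O.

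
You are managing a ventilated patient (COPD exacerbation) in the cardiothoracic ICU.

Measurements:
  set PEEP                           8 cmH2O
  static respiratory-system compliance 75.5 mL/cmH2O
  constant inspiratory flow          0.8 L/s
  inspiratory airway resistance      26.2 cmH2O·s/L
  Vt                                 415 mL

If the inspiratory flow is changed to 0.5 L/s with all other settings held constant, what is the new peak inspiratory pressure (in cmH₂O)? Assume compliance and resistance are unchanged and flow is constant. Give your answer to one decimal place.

PIP = Vt/C + R·V̇ + PEEP (constant-flow equation of motion).
Only the resistive term changes: ΔPIP = R × ΔV̇ = 26.2 × (0.5 − 0.8) = 26.2 × -0.3 = -7.86 cmH2O.
Original PIP = 415/75.5 + 26.2×0.8 + 8 = 34.457 cmH2O; new PIP = 34.457 + (-7.86) = 26.597 cmH2O.

26.6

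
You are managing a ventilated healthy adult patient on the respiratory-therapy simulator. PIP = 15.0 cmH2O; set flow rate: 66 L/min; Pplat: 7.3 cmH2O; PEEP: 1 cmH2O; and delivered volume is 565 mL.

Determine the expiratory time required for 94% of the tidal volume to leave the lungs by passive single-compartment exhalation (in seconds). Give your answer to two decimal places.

Flow: 66 L/min ÷ 60 = 1.1 L/s.
R = (PIP − Pplat)/V̇ = (15.0 − 7.3) / 1.1 = 7.7/1.1 = 7.0 cmH2O·s/L.
C = Vt/(Pplat − PEEP) = 565.0 / (7.3 − 1) = 565.0/6.3 = 89.683 mL/cmH2O.
τ = R × C = 7.0 × 0.08968 L/cmH2O = 0.6278 s.
t = −τ·ln(1 − 0.94) = −0.6278·ln(0.06) = 1.766 s.

1.77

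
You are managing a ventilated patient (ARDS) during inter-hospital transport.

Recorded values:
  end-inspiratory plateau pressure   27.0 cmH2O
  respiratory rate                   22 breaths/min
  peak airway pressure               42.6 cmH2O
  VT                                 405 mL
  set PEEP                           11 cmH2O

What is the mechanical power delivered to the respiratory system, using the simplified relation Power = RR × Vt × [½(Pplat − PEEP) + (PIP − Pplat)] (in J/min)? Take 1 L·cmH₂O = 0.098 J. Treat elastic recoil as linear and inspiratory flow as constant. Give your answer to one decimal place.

20.6

Per-breath work = Vt × [½(Pplat−PEEP) + (PIP−Pplat)] = 0.405 × [0.5×16.0 + 15.6] = 0.405 × 23.6 = 9.558 L·cmH2O.
Power = 22 × 9.558 = 210.28 L·cmH2O/min.
× 0.098 J/(L·cmH2O) → 20.607 J/min.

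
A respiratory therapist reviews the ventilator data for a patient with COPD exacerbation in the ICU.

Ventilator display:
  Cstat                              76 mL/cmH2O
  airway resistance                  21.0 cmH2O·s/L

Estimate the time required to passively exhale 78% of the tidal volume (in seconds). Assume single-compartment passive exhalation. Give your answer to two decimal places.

2.42

τ = R × C = 21.0 × 76 mL/cmH2O = 21.0 × 0.076 L/cmH2O = 1.596 s.
Exhaled fraction f = 1 − e^(−t/τ) → t = −τ·ln(1 − f) = −1.596·ln(0.22) = 2.417 s.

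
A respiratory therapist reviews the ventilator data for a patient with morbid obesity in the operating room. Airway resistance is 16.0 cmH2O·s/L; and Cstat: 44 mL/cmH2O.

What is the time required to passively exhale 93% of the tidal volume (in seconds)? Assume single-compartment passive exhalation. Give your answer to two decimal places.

1.87

τ = R × C = 16.0 × 44 mL/cmH2O = 16.0 × 0.044 L/cmH2O = 0.704 s.
Exhaled fraction f = 1 − e^(−t/τ) → t = −τ·ln(1 − f) = −0.704·ln(0.07) = 1.872 s.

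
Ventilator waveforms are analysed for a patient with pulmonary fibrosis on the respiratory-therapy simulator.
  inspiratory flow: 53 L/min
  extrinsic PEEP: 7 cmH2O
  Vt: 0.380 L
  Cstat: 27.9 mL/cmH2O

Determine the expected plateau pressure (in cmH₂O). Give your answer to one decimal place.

20.6

Pplat = PEEP + Vt / Cstat = 7 + 380 / 27.9 = 7 + 13.62 = 20.62 cmH2O.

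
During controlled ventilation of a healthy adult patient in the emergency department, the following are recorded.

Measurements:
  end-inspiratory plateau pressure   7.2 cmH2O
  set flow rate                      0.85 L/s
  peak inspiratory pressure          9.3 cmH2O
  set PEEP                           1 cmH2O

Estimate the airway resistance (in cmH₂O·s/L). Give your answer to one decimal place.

2.5

Raw = (PIP − Pplat) / flow = (9.3 − 7.2) / 0.85 = 2.1 / 0.85 = 2.471 cmH2O·s/L.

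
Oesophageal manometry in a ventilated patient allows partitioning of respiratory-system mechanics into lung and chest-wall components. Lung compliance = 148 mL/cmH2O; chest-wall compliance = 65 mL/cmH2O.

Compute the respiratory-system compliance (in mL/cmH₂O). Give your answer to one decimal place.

Lung and chest wall are elastances in series: 1/Crs = 1/CL + 1/Ccw.
1/Crs = 1/148 + 1/65 = 0.02214.
Crs = 45.167 mL/cmH2O.

45.2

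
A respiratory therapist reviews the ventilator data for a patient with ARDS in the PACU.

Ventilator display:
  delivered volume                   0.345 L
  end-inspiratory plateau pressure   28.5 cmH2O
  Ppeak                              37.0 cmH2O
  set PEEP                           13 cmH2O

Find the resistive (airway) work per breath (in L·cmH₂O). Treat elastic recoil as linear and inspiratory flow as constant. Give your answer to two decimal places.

2.93

With constant inspiratory flow the resistive pressure is constant at PIP − Pplat = 37.0 − 28.5 = 8.5 cmH2O, so resistive work = 8.5 × 0.345 = 2.933 L·cmH2O.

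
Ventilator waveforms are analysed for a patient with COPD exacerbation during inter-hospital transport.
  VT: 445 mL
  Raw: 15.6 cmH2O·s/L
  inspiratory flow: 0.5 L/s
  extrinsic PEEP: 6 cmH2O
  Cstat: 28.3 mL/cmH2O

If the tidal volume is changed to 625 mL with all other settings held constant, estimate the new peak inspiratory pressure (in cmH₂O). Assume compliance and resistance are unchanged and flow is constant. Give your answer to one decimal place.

35.9

PIP = Vt/C + R·V̇ + PEEP (constant-flow equation of motion).
Only the elastic term changes: ΔPIP = ΔVt / C = (625 − 445) / 28.3 = 6.36 cmH2O.
Original PIP = 445/28.3 + 15.6×0.5 + 6 = 29.524 cmH2O; new PIP = 29.524 + (6.36) = 35.884 cmH2O.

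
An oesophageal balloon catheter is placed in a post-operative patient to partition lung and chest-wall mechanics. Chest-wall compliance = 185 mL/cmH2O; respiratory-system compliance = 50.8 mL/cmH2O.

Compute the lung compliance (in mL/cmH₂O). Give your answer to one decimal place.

1/CL = 1/Crs − 1/Ccw.
1/CL = 1/50.8 − 1/185 = 0.01428.
CL = 70.028 mL/cmH2O.

70.0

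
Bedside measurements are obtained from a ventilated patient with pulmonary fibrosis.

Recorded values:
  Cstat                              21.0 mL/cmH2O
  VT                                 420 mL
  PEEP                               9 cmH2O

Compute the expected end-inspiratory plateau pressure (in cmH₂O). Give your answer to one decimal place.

Pplat = PEEP + Vt / Cstat = 9 + 420 / 21.0 = 9 + 20.0 = 29.0 cmH2O.

29.0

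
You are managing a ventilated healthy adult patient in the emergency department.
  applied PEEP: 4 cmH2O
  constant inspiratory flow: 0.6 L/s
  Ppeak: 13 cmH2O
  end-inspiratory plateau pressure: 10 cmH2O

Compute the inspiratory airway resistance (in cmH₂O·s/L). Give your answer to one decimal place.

Raw = (PIP − Pplat) / flow = (13 − 10) / 0.6 = 3.0 / 0.6 = 5.0 cmH2O·s/L.

5.0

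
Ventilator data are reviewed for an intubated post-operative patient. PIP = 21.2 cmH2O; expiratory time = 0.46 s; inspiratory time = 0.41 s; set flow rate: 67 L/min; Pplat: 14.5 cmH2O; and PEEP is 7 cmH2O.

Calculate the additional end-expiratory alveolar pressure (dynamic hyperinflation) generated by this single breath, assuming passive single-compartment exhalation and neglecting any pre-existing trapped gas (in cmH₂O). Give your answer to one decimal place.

2.1

Flow: 67 L/min ÷ 60 = 1.1167 L/s.
Vt = flow × Ti = 1.1167 L/s × 0.41 s × 1000 mL/L = 457.85 mL.
R = (PIP − Pplat)/V̇ = (21.2 − 14.5) / 1.1167 = 6.7/1.1167 = 6.0 cmH2O·s/L.
C = Vt/(Pplat − PEEP) = 457.85 / (14.5 − 7) = 457.85/7.5 = 61.047 mL/cmH2O.
τ = R × C = 6.0 × 0.06105 L/cmH2O = 0.3663 s.
Fraction remaining = e^(−Te/τ) = e^(−0.46/0.3663) = 0.2848; trapped volume = 457.85 × 0.2848 = 130.4 mL.
Additional alveolar pressure from trapping ≈ V_trapped / C = 130.4 / 61.047 = 2.136 cmH2O.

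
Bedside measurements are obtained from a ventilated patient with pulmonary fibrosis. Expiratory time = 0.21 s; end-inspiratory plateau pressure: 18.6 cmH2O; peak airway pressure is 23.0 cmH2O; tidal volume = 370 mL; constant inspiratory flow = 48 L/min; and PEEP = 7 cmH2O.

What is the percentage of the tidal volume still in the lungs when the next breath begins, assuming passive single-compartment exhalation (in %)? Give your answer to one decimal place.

Flow: 48 L/min ÷ 60 = 0.8 L/s.
R = (PIP − Pplat)/V̇ = (23.0 − 18.6) / 0.8 = 4.4/0.8 = 5.5 cmH2O·s/L.
C = Vt/(Pplat − PEEP) = 370.0 / (18.6 − 7) = 370.0/11.6 = 31.897 mL/cmH2O.
τ = R × C = 5.5 × 0.0319 L/cmH2O = 0.1755 s.
Fraction remaining at end-expiration = e^(−Te/τ) = e^(−0.21/0.1755) = 0.3022 → 30.22%.

30.2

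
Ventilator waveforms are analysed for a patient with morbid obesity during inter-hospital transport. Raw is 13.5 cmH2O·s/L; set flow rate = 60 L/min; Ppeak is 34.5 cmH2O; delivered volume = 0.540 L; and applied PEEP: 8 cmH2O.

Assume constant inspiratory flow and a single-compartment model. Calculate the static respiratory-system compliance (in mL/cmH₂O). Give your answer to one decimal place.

41.5

Flow: 60 L/min ÷ 60 = 1 L/s.
Equation of motion (constant flow): PIP = Vt/C + R·V̇ + PEEP.
Vt/C = PIP − R·V̇ − PEEP = 34.5 − 13.5×1 − 8 = 34.5 − 13.5 − 8 = 13.0 cmH2O.
C = Vt / 13.0 = 540 / 13.0 = 41.538 mL/cmH2O.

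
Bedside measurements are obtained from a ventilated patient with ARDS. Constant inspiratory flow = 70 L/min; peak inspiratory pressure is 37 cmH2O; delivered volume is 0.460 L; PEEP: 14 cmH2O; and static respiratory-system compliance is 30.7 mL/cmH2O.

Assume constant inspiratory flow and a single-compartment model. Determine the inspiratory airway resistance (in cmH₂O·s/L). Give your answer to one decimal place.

Flow: 70 L/min ÷ 60 = 1.1667 L/s.
Equation of motion (constant flow): PIP = Vt/C + R·V̇ + PEEP.
R·V̇ = PIP − Vt/C − PEEP = 37 − 460/30.7 − 14 = 37 − 14.984 − 14 = 8.016 cmH2O.
R = 8.016 / 1.1667 = 6.871 cmH2O·s/L.

6.9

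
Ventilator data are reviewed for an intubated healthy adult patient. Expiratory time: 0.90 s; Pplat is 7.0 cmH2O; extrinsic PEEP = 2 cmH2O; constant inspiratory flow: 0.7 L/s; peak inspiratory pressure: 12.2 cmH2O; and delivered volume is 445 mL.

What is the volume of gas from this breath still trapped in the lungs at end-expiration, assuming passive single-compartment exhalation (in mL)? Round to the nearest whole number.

114

R = (PIP − Pplat)/V̇ = (12.2 − 7.0) / 0.7 = 5.2/0.7 = 7.429 cmH2O·s/L.
C = Vt/(Pplat − PEEP) = 445.0 / (7.0 − 2) = 445.0/5.0 = 89.0 mL/cmH2O.
τ = R × C = 7.429 × 0.089 L/cmH2O = 0.6612 s.
Fraction remaining = e^(−Te/τ) = e^(−0.90/0.6612) = 0.2564.
Trapped volume = 445.0 × 0.2564 = 114.1 mL.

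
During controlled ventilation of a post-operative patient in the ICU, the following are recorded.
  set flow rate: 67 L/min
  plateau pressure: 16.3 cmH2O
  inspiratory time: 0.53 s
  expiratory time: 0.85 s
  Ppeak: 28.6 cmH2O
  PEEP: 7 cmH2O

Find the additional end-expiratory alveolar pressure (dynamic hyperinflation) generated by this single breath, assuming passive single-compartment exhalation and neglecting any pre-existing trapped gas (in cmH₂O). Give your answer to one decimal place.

2.8

Flow: 67 L/min ÷ 60 = 1.1167 L/s.
Vt = flow × Ti = 1.1167 L/s × 0.53 s × 1000 mL/L = 591.85 mL.
R = (PIP − Pplat)/V̇ = (28.6 − 16.3) / 1.1167 = 12.3/1.1167 = 11.015 cmH2O·s/L.
C = Vt/(Pplat − PEEP) = 591.85 / (16.3 − 7) = 591.85/9.3 = 63.64 mL/cmH2O.
τ = R × C = 11.015 × 0.06364 L/cmH2O = 0.701 s.
Fraction remaining = e^(−Te/τ) = e^(−0.85/0.701) = 0.2974; trapped volume = 591.85 × 0.2974 = 176.02 mL.
Additional alveolar pressure from trapping ≈ V_trapped / C = 176.02 / 63.64 = 2.766 cmH2O.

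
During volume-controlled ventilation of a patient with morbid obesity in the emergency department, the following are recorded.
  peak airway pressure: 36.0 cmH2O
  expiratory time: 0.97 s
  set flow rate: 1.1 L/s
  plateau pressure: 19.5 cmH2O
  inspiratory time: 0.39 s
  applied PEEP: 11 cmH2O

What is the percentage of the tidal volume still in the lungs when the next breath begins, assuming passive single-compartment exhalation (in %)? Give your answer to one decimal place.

Vt = flow × Ti = 1.1 L/s × 0.39 s × 1000 mL/L = 429.0 mL.
R = (PIP − Pplat)/V̇ = (36.0 − 19.5) / 1.1 = 16.5/1.1 = 15.0 cmH2O·s/L.
C = Vt/(Pplat − PEEP) = 429.0 / (19.5 − 11) = 429.0/8.5 = 50.471 mL/cmH2O.
τ = R × C = 15.0 × 0.05047 L/cmH2O = 0.7571 s.
Fraction remaining at end-expiration = e^(−Te/τ) = e^(−0.97/0.7571) = 0.2777 → 27.77%.

27.8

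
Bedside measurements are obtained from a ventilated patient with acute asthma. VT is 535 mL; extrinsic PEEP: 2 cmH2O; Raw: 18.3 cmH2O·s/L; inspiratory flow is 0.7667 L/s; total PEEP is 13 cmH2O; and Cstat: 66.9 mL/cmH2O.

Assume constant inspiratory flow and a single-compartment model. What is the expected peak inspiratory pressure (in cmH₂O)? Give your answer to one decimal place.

35.0

Total PEEP = 13 cmH2O (set 2 + intrinsic 11); this is the baseline alveolar pressure.
Equation of motion (constant flow): PIP = Vt/C + R·V̇ + PEEP.
PIP = 535/66.9 + 18.3×0.7667 + 13 = 7.997 + 14.031 + 13 = 35.028 cmH2O.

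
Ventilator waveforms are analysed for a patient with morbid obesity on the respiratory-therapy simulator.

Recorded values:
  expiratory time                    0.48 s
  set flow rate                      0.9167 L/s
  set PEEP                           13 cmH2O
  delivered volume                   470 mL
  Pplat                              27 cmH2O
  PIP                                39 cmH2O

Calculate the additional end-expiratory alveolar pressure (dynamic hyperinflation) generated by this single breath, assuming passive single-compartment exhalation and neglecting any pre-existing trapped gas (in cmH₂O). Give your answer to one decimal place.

4.7

R = (PIP − Pplat)/V̇ = (39 − 27) / 0.9167 = 12.0/0.9167 = 13.09 cmH2O·s/L.
C = Vt/(Pplat − PEEP) = 470.0 / (27 − 13) = 470.0/14.0 = 33.571 mL/cmH2O.
τ = R × C = 13.09 × 0.03357 L/cmH2O = 0.4394 s.
Fraction remaining = e^(−Te/τ) = e^(−0.48/0.4394) = 0.3354; trapped volume = 470.0 × 0.3354 = 157.64 mL.
Additional alveolar pressure from trapping ≈ V_trapped / C = 157.64 / 33.571 = 4.696 cmH2O.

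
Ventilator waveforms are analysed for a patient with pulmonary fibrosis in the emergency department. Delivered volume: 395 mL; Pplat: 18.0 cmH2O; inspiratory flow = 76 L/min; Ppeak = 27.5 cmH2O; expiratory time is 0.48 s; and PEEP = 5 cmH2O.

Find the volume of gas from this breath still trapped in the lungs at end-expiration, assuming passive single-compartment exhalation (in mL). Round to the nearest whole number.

48

Flow: 76 L/min ÷ 60 = 1.2667 L/s.
R = (PIP − Pplat)/V̇ = (27.5 − 18.0) / 1.2667 = 9.5/1.2667 = 7.5 cmH2O·s/L.
C = Vt/(Pplat − PEEP) = 395.0 / (18.0 − 5) = 395.0/13.0 = 30.385 mL/cmH2O.
τ = R × C = 7.5 × 0.03039 L/cmH2O = 0.2279 s.
Fraction remaining = e^(−Te/τ) = e^(−0.48/0.2279) = 0.1217.
Trapped volume = 395.0 × 0.1217 = 48.072 mL.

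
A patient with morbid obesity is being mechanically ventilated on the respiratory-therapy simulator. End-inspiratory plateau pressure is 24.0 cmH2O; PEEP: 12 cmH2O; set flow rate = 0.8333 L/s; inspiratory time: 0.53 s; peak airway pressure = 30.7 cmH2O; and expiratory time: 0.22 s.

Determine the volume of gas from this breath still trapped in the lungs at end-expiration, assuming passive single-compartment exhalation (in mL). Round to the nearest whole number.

Vt = flow × Ti = 0.8333 L/s × 0.53 s × 1000 mL/L = 441.65 mL.
R = (PIP − Pplat)/V̇ = (30.7 − 24.0) / 0.8333 = 6.7/0.8333 = 8.04 cmH2O·s/L.
C = Vt/(Pplat − PEEP) = 441.65 / (24.0 − 12) = 441.65/12.0 = 36.804 mL/cmH2O.
τ = R × C = 8.04 × 0.0368 L/cmH2O = 0.2959 s.
Fraction remaining = e^(−Te/τ) = e^(−0.22/0.2959) = 0.4754.
Trapped volume = 441.65 × 0.4754 = 209.96 mL.

210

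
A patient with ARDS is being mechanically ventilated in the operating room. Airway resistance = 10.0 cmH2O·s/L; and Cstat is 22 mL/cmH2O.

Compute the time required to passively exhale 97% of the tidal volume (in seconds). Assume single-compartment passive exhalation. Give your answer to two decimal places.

τ = R × C = 10.0 × 22 mL/cmH2O = 10.0 × 0.022 L/cmH2O = 0.22 s.
Exhaled fraction f = 1 − e^(−t/τ) → t = −τ·ln(1 − f) = −0.22·ln(0.03) = 0.7714 s.

0.77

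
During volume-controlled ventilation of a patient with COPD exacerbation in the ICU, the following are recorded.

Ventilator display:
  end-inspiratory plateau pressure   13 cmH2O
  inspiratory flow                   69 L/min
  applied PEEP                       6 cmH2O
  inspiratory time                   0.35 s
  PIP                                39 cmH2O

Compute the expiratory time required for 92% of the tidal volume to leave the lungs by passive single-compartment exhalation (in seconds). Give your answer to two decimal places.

Flow: 69 L/min ÷ 60 = 1.15 L/s.
Vt = flow × Ti = 1.15 L/s × 0.35 s × 1000 mL/L = 402.5 mL.
R = (PIP − Pplat)/V̇ = (39 − 13) / 1.15 = 26.0/1.15 = 22.609 cmH2O·s/L.
C = Vt/(Pplat − PEEP) = 402.5 / (13 − 6) = 402.5/7.0 = 57.5 mL/cmH2O.
τ = R × C = 22.609 × 0.0575 L/cmH2O = 1.3 s.
t = −τ·ln(1 − 0.92) = −1.3·ln(0.08) = 3.283 s.

3.28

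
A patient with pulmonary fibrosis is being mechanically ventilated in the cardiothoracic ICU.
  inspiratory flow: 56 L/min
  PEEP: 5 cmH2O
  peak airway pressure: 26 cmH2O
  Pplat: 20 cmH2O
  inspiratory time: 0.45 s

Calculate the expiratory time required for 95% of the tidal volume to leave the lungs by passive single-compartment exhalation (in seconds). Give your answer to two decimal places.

Flow: 56 L/min ÷ 60 = 0.9333 L/s.
Vt = flow × Ti = 0.9333 L/s × 0.45 s × 1000 mL/L = 419.99 mL.
R = (PIP − Pplat)/V̇ = (26 − 20) / 0.9333 = 6.0/0.9333 = 6.429 cmH2O·s/L.
C = Vt/(Pplat − PEEP) = 419.99 / (20 − 5) = 419.99/15.0 = 27.999 mL/cmH2O.
τ = R × C = 6.429 × 0.028 L/cmH2O = 0.18 s.
t = −τ·ln(1 − 0.95) = −0.18·ln(0.05) = 0.5392 s.

0.54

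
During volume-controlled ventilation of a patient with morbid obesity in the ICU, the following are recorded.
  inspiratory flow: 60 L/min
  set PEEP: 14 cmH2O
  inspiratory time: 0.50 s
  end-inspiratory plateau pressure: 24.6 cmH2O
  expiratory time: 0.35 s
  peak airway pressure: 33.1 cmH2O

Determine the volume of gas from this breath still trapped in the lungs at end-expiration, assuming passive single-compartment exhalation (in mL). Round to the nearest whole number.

209

Flow: 60 L/min ÷ 60 = 1 L/s.
Vt = flow × Ti = 1 L/s × 0.50 s × 1000 mL/L = 500.0 mL.
R = (PIP − Pplat)/V̇ = (33.1 − 24.6) / 1 = 8.5/1 = 8.5 cmH2O·s/L.
C = Vt/(Pplat − PEEP) = 500.0 / (24.6 − 14) = 500.0/10.6 = 47.17 mL/cmH2O.
τ = R × C = 8.5 × 0.04717 L/cmH2O = 0.4009 s.
Fraction remaining = e^(−Te/τ) = e^(−0.35/0.4009) = 0.4177.
Trapped volume = 500.0 × 0.4177 = 208.85 mL.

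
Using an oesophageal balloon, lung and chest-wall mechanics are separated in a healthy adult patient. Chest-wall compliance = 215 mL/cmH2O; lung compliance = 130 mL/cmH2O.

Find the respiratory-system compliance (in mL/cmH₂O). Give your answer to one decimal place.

Lung and chest wall are elastances in series: 1/Crs = 1/CL + 1/Ccw.
1/Crs = 1/130 + 1/215 = 0.01234.
Crs = 81.037 mL/cmH2O.

81.0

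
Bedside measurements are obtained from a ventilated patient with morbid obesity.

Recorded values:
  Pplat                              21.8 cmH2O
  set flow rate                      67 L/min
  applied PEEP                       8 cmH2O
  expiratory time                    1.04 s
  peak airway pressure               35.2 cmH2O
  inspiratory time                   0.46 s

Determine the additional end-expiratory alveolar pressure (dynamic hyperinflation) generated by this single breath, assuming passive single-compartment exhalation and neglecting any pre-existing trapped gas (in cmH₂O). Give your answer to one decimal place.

1.3

Flow: 67 L/min ÷ 60 = 1.1167 L/s.
Vt = flow × Ti = 1.1167 L/s × 0.46 s × 1000 mL/L = 513.68 mL.
R = (PIP − Pplat)/V̇ = (35.2 − 21.8) / 1.1167 = 13.4/1.1167 = 12.0 cmH2O·s/L.
C = Vt/(Pplat − PEEP) = 513.68 / (21.8 − 8) = 513.68/13.8 = 37.223 mL/cmH2O.
τ = R × C = 12.0 × 0.03722 L/cmH2O = 0.4466 s.
Fraction remaining = e^(−Te/τ) = e^(−1.04/0.4466) = 0.09742; trapped volume = 513.68 × 0.09742 = 50.043 mL.
Additional alveolar pressure from trapping ≈ V_trapped / C = 50.043 / 37.223 = 1.344 cmH2O.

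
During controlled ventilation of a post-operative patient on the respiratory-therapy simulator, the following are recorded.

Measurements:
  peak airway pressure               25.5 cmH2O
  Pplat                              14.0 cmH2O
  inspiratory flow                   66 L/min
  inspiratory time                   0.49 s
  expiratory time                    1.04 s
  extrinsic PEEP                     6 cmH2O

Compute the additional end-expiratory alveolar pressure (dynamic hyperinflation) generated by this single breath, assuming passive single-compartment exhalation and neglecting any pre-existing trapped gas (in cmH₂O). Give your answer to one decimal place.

Flow: 66 L/min ÷ 60 = 1.1 L/s.
Vt = flow × Ti = 1.1 L/s × 0.49 s × 1000 mL/L = 539.0 mL.
R = (PIP − Pplat)/V̇ = (25.5 − 14.0) / 1.1 = 11.5/1.1 = 10.455 cmH2O·s/L.
C = Vt/(Pplat − PEEP) = 539.0 / (14.0 − 6) = 539.0/8.0 = 67.375 mL/cmH2O.
τ = R × C = 10.455 × 0.06738 L/cmH2O = 0.7045 s.
Fraction remaining = e^(−Te/τ) = e^(−1.04/0.7045) = 0.2285; trapped volume = 539.0 × 0.2285 = 123.16 mL.
Additional alveolar pressure from trapping ≈ V_trapped / C = 123.16 / 67.375 = 1.828 cmH2O.

1.8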